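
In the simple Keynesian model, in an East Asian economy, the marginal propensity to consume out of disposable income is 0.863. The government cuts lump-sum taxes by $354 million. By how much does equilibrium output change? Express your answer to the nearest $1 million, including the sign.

A lump-sum tax change of −$354 million shifts disposable income by +$354 million; first-round consumption changes by −c × ΔT = −0.863 × (−$354 million) = +$305.502 million.
Expenditure multiplier = 1/(1 − MPC) = 1/(1 − 0.863) = 1/0.137 ≈ 7.299.
The tax multiplier is −c × k ≈ −6.299, so ΔY = k × (−c·ΔT) = (+$305.502 million) / 0.137 ≈ +$2,230 million.

+$2,230 million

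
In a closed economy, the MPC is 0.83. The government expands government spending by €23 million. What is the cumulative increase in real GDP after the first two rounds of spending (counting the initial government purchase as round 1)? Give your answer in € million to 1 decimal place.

Round 1 adds ΔG = €23 million; each later round is MPC = 0.83 times the previous.
After 2 rounds: 23 + 19.09 = ΔG·(1 − c^2)/(1 − c) = 23 × (1 − 0.6889)/0.17 ≈ €42.1 million.

€42.1 million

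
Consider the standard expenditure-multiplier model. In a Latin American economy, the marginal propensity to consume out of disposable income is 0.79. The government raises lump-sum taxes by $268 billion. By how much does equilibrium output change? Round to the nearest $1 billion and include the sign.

−$1,008 billion

A lump-sum tax change of +$268 billion shifts disposable income by −$268 billion; first-round consumption changes by −c × ΔT = −0.79 × (+$268 billion) = −$211.72 billion.
Expenditure multiplier = 1/(1 − MPC) = 1/(1 − 0.79) = 1/0.21 ≈ 4.762.
The tax multiplier is −c × k ≈ −3.762, so ΔY = k × (−c·ΔT) = (−$211.72 billion) / 0.21 ≈ −$1,008 billion.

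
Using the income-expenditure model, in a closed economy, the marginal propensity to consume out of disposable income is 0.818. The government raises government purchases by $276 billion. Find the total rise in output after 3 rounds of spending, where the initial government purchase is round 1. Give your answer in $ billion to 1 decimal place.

$686.4 billion

Round 1 adds ΔG = $276 billion; each later round is MPC = 0.818 times the previous.
After 3 rounds: 276 + 225.768 + 184.678224 = ΔG·(1 − c^3)/(1 − c) = 276 × (1 − 0.547343432)/0.182 ≈ $686.4 billion.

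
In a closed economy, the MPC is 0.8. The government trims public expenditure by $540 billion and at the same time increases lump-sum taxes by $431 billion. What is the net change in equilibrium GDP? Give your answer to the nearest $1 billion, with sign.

Expenditure multiplier = 1/(1 − MPC) = 1/(1 − 0.8) = 1/0.2 = 5.
ΔG contributes k·ΔG = (−$540 billion) / 0.2 = −$2,700 billion.
ΔT of +$431 billion changes first-round spending by −c·ΔT = −$344.8 billion, contributing k·(−c·ΔT) = (−$344.8 billion) / 0.2 = −$1,724 billion.
Net ΔY = k(ΔG − c·ΔT) = (−$884.8 billion) / 0.2 = −$4,424 billion.

−$4,424 billion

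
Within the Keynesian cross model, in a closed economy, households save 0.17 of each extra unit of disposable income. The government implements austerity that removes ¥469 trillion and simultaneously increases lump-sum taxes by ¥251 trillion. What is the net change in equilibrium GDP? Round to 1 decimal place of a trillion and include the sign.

MPC = 1 − MPS = 1 − 0.17 = 0.83.
Expenditure multiplier = 1/(1 − MPC) = 1/(1 − 0.83) = 1/0.17 ≈ 5.882.
ΔG contributes k·ΔG = (−¥469 trillion) / 0.17 ≈ −¥2,758.8 trillion.
ΔT of +¥251 trillion changes first-round spending by −c·ΔT = −¥208.33 trillion, contributing k·(−c·ΔT) = (−¥208.33 trillion) / 0.17 ≈ −¥1,225.5 trillion.
Net ΔY = k(ΔG − c·ΔT) = (−¥677.33 trillion) / 0.17 ≈ −¥3,984.3 trillion.

−¥3,984.3 trillion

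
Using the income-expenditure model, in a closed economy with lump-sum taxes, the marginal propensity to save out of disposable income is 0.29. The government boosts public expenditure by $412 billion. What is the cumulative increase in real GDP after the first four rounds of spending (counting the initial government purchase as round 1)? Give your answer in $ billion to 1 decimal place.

MPC = 1 − MPS = 1 − 0.29 = 0.71.
Round 1 adds ΔG = $412 billion; each later round is MPC = 0.71 times the previous.
After 4 rounds: 412 + 292.52 + 207.6892 + 147.459332 = ΔG·(1 − c^4)/(1 − c) = 412 × (1 − 0.25411681)/0.29 ≈ $1,059.7 billion.

$1,059.7 billion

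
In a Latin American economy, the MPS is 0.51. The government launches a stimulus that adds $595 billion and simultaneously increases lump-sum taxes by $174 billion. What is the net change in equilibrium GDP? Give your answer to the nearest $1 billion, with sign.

+$999 billion

MPC = 1 − MPS = 1 − 0.51 = 0.49.
Expenditure multiplier = 1/(1 − MPC) = 1/(1 − 0.49) = 1/0.51 ≈ 1.961.
ΔG contributes k·ΔG = (+$595 billion) / 0.51 ≈ +$1,166.7 billion.
ΔT of +$174 billion changes first-round spending by −c·ΔT = −$85.26 billion, contributing k·(−c·ΔT) = (−$85.26 billion) / 0.51 ≈ −$167.2 billion.
Net ΔY = k(ΔG − c·ΔT) = (+$509.74 billion) / 0.51 ≈ +$999 billion.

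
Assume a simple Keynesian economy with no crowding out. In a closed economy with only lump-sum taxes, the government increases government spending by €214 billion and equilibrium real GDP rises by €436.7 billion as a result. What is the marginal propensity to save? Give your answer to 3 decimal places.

0.490

Implied spending multiplier k = ΔY/ΔG = 436.7/214 ≈ 2.0407.
Since k = 1/(1 − MPC), MPC = 1 − 1/k = 1 − ΔG/ΔY = 1 − 214/436.7 ≈ 0.510.
MPS = 1 − MPC = 0.490.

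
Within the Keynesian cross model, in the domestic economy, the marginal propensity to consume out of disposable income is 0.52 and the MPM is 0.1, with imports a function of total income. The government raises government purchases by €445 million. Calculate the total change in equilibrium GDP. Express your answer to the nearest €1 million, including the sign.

Spending multiplier = 1/(1 − c + m) = 1/(1 − 0.52 + 0.1) = 1/0.58 ≈ 1.724.
ΔY = k × ΔG = (+€445 million) / 0.58 ≈ +€767 million.

+€767 million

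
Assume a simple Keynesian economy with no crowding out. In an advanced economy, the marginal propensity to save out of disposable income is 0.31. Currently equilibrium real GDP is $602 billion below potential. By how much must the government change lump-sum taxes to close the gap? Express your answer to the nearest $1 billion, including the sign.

−$270 billion

MPC = 1 − MPS = 1 − 0.31 = 0.69.
Spending multiplier = 1/(1 − MPC) = 1/(1 − 0.69) = 1/0.31 ≈ 3.226.
Tax multiplier = −c·k = −0.69/0.31 ≈ −2.226. Need ΔY = +$602 billion, so ΔT = ΔY/(−c·k) = −(+$602 billion) × 0.31 / 0.69 ≈ −$270 billion.
The government should cut lump-sum taxes by $270 billion.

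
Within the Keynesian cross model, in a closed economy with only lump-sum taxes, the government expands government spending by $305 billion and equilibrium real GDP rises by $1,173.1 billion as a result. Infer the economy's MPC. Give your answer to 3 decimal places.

Implied spending multiplier k = ΔY/ΔG = 1,173.1/305 ≈ 3.8462.
Since k = 1/(1 − MPC), MPC = 1 − 1/k = 1 − ΔG/ΔY = 1 − 305/1,173.1 ≈ 0.740.

0.740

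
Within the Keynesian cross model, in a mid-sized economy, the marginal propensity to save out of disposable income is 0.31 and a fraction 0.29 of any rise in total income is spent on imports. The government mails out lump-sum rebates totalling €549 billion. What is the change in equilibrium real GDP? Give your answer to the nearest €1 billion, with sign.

+€631 billion

MPC = 1 − MPS = 1 − 0.31 = 0.69.
A lump-sum tax change of −€549 billion shifts disposable income by +€549 billion; first-round consumption changes by −c × ΔT = −0.69 × (−€549 billion) = +€378.81 billion.
Expenditure multiplier = 1/(1 − c + m) = 1/(1 − 0.69 + 0.29) = 1/0.6 ≈ 1.667.
The tax multiplier is −c × k = −1.15, so ΔY = k × (−c·ΔT) = (+€378.81 billion) / 0.6 ≈ +€631 billion.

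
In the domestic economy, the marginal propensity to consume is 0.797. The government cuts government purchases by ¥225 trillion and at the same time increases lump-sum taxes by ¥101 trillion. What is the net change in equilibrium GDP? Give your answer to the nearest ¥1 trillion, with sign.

−¥1,505 trillion

Expenditure multiplier = 1/(1 − MPC) = 1/(1 − 0.797) = 1/0.203 ≈ 4.926.
ΔG contributes k·ΔG = (−¥225 trillion) / 0.203 ≈ −¥1,108.4 trillion.
ΔT of +¥101 trillion changes first-round spending by −c·ΔT = −¥80.497 trillion, contributing k·(−c·ΔT) = (−¥80.497 trillion) / 0.203 ≈ −¥396.5 trillion.
Net ΔY = k(ΔG − c·ΔT) = (−¥305.497 trillion) / 0.203 ≈ −¥1,505 trillion.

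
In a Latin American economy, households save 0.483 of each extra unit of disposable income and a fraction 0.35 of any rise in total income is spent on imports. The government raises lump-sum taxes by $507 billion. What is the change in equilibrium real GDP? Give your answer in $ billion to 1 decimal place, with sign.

MPC = 1 − MPS = 1 − 0.483 = 0.517.
A lump-sum tax change of +$507 billion shifts disposable income by −$507 billion; first-round consumption changes by −c × ΔT = −0.517 × (+$507 billion) = −$262.119 billion.
Expenditure multiplier = 1/(1 − c + m) = 1/(1 − 0.517 + 0.35) = 1/0.833 ≈ 1.2.
The tax multiplier is −c × k ≈ −0.621, so ΔY = k × (−c·ΔT) = (−$262.119 billion) / 0.833 ≈ −$314.7 billion.

−$314.7 billion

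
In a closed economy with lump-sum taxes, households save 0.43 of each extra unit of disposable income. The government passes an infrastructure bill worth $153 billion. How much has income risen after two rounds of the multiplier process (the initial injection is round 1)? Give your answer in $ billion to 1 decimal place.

$240.2 billion

MPC = 1 − MPS = 1 − 0.43 = 0.57.
Round 1 adds ΔG = $153 billion; each later round is MPC = 0.57 times the previous.
After 2 rounds: 153 + 87.21 = ΔG·(1 − c^2)/(1 − c) = 153 × (1 − 0.3249)/0.43 ≈ $240.2 billion.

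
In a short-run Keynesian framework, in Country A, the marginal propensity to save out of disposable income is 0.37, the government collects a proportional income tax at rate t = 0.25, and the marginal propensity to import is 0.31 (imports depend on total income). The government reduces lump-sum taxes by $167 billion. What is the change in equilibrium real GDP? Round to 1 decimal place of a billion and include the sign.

MPC = 1 − MPS = 1 − 0.37 = 0.63.
A lump-sum tax change of −$167 billion shifts disposable income by +$167 billion; first-round consumption changes by −c × ΔT = −0.63 × (−$167 billion) = +$105.21 billion.
Expenditure multiplier = 1/(1 − c(1−t) + m) = 1/(1 − 0.63×0.75 + 0.31) = 1/0.8375 ≈ 1.194.
The tax multiplier is −c × k ≈ −0.752, so ΔY = k × (−c·ΔT) = (+$105.21 billion) / 0.8375 ≈ +$125.6 billion.

+$125.6 billion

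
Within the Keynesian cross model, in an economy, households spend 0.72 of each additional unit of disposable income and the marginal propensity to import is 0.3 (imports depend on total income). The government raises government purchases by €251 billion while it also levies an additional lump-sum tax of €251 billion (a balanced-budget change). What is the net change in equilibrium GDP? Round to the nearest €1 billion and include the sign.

Expenditure multiplier = 1/(1 − c + m) = 1/(1 − 0.72 + 0.3) = 1/0.58 ≈ 1.724.
ΔG contributes k·ΔG = (+€251 billion) / 0.58 ≈ +€432.8 billion.
ΔT of +€251 billion changes first-round spending by −c·ΔT = −€180.72 billion, contributing k·(−c·ΔT) = (−€180.72 billion) / 0.58 ≈ −€311.6 billion.
Net ΔY = k(ΔG − c·ΔT) = (+€70.28 billion) / 0.58 ≈ +€121 billion.

+€121 billion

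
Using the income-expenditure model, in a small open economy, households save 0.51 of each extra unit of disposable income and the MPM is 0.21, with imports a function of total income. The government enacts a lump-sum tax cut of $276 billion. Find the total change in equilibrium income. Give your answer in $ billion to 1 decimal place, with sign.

+$187.8 billion

MPC = 1 − MPS = 1 − 0.51 = 0.49.
A lump-sum tax change of −$276 billion shifts disposable income by +$276 billion; first-round consumption changes by −c × ΔT = −0.49 × (−$276 billion) = +$135.24 billion.
Expenditure multiplier = 1/(1 − c + m) = 1/(1 − 0.49 + 0.21) = 1/0.72 ≈ 1.389.
The tax multiplier is −c × k ≈ −0.681, so ΔY = k × (−c·ΔT) = (+$135.24 billion) / 0.72 ≈ +$187.8 billion.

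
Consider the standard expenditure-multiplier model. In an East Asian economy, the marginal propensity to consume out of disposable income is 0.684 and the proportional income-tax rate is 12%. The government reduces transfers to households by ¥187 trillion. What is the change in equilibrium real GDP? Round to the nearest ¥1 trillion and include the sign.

−¥321 trillion

The transfer change shifts disposable income by −¥187 trillion, so first-round consumption changes by c·ΔTR = 0.684 × (−¥187 trillion) = −¥127.908 trillion.
Expenditure multiplier = 1/(1 − c(1−t)) = 1/(1 − 0.684×0.88) = 1/0.39808 ≈ 2.512.
The transfer multiplier is c × k ≈ 1.718, so ΔY = k × (c·ΔTR) = (−¥127.908 trillion) / 0.39808 ≈ −¥321 trillion.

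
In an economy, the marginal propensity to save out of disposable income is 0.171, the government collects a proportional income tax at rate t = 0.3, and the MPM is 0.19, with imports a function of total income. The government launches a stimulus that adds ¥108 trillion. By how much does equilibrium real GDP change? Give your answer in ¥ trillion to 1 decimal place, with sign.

+¥177.1 trillion

MPC = 1 − MPS = 1 − 0.171 = 0.829.
Spending multiplier = 1/(1 − c(1−t) + m) = 1/(1 − 0.829×0.7 + 0.19) = 1/0.6097 ≈ 1.64.
ΔY = k × ΔG = (+¥108 trillion) / 0.6097 ≈ +¥177.1 trillion.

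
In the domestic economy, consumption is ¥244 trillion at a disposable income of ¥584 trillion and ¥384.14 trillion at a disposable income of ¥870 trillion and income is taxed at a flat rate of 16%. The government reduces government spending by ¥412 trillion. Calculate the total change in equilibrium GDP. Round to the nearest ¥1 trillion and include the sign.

MPC = ΔC/ΔYd = (384.14 − 244)/(870 − 584) = 140.14/286 = 0.49.
Expenditure multiplier = 1/(1 − c(1−t)) = 1/(1 − 0.49×0.84) = 1/0.5884 ≈ 1.7.
ΔY = k × ΔG = (−¥412 trillion) / 0.5884 ≈ −¥700 trillion.

−¥700 trillion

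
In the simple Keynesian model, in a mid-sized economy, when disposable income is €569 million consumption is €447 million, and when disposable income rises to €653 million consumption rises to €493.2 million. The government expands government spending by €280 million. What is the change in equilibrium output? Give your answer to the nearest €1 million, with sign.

MPC = ΔC/ΔYd = (493.2 − 447)/(653 − 569) = 46.2/84 = 0.55.
Government-spending multiplier = 1/(1 − MPC) = 1/(1 − 0.55) = 1/0.45 ≈ 2.222.
ΔY = k × ΔG = (+€280 million) / 0.45 ≈ +€622 million.

+€622 million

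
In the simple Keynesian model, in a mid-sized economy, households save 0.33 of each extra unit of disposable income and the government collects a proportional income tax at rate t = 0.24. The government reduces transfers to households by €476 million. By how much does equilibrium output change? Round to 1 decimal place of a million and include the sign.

−€649.8 million

MPC = 1 − MPS = 1 − 0.33 = 0.67.
The transfer change shifts disposable income by −€476 million, so first-round consumption changes by c·ΔTR = 0.67 × (−€476 million) = −€318.92 million.
Expenditure multiplier = 1/(1 − c(1−t)) = 1/(1 − 0.67×0.76) = 1/0.4908 ≈ 2.037.
The transfer multiplier is c × k ≈ 1.365, so ΔY = k × (c·ΔTR) = (−€318.92 million) / 0.4908 ≈ −€649.8 million.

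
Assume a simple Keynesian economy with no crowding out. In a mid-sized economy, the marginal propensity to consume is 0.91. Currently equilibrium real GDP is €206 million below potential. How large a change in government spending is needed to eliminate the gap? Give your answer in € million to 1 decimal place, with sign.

Spending multiplier = 1/(1 − MPC) = 1/(1 − 0.91) = 1/0.09 ≈ 11.111.
Need ΔY = +€206 million, so ΔG = ΔY/k = (+€206 million) × 0.09 ≈ +€18.5 million.
The government should increase government spending by €18.5 million.

+€18.5 million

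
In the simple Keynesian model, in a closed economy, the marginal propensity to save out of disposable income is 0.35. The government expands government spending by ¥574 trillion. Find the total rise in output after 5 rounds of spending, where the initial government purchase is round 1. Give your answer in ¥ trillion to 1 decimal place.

MPC = 1 − MPS = 1 − 0.35 = 0.65.
Round 1 adds ΔG = ¥574 trillion; each later round is MPC = 0.65 times the previous.
After 5 rounds: 574 + 373.1 + 242.515 + 157.63475 + 102.4625875 = ΔG·(1 − c^5)/(1 − c) = 574 × (1 − 0.1160290625)/0.35 ≈ ¥1,449.7 trillion.

¥1,449.7 trillion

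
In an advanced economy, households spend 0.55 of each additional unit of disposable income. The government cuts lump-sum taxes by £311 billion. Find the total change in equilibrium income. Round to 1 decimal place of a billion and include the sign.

A lump-sum tax change of −£311 billion shifts disposable income by +£311 billion; first-round consumption changes by −c × ΔT = −0.55 × (−£311 billion) = +£171.05 billion.
Expenditure multiplier = 1/(1 − MPC) = 1/(1 − 0.55) = 1/0.45 ≈ 2.222.
The tax multiplier is −c × k ≈ −1.222, so ΔY = k × (−c·ΔT) = (+£171.05 billion) / 0.45 ≈ +£380.1 billion.

+£380.1 billion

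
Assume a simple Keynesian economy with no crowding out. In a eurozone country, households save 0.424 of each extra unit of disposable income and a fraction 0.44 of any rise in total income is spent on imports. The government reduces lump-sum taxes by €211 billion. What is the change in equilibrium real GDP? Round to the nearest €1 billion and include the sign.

+€141 billion

MPC = 1 − MPS = 1 − 0.424 = 0.576.
A lump-sum tax change of −€211 billion shifts disposable income by +€211 billion; first-round consumption changes by −c × ΔT = −0.576 × (−€211 billion) = +€121.536 billion.
Expenditure multiplier = 1/(1 − c + m) = 1/(1 − 0.576 + 0.44) = 1/0.864 ≈ 1.157.
The tax multiplier is −c × k ≈ −0.667, so ΔY = k × (−c·ΔT) = (+€121.536 billion) / 0.864 ≈ +€141 billion.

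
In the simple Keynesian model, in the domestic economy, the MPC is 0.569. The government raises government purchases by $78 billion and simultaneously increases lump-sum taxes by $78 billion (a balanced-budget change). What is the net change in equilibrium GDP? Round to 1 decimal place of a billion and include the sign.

+$78.0 billion

Expenditure multiplier = 1/(1 − MPC) = 1/(1 − 0.569) = 1/0.431 ≈ 2.32.
ΔG contributes k·ΔG = (+$78 billion) / 0.431 ≈ +$181 billion.
ΔT of +$78 billion changes first-round spending by −c·ΔT = −$44.382 billion, contributing k·(−c·ΔT) = (−$44.382 billion) / 0.431 ≈ −$103 billion.
With ΔG = ΔT and no other leakages, the balanced-budget multiplier is 1, so ΔY = ΔG = +$78 billion.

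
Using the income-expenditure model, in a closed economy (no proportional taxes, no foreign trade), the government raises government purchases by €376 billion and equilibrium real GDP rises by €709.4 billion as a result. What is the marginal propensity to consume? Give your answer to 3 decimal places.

Implied spending multiplier k = ΔY/ΔG = 709.4/376 ≈ 1.8867.
Since k = 1/(1 − MPC), MPC = 1 − 1/k = 1 − ΔG/ΔY = 1 − 376/709.4 ≈ 0.470.

0.470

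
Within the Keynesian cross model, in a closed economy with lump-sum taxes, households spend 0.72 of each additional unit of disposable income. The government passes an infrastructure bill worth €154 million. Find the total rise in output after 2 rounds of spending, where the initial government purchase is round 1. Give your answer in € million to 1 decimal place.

€264.9 million

Round 1 adds ΔG = €154 million; each later round is MPC = 0.72 times the previous.
After 2 rounds: 154 + 110.88 = ΔG·(1 − c^2)/(1 − c) = 154 × (1 − 0.5184)/0.28 ≈ €264.9 million.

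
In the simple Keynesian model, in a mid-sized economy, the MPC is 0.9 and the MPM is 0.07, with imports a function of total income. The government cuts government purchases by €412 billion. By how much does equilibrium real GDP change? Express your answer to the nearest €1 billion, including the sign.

Spending multiplier = 1/(1 − c + m) = 1/(1 − 0.9 + 0.07) = 1/0.17 ≈ 5.882.
ΔY = k × ΔG = (−€412 billion) / 0.17 ≈ −€2,424 billion.

−€2,424 billion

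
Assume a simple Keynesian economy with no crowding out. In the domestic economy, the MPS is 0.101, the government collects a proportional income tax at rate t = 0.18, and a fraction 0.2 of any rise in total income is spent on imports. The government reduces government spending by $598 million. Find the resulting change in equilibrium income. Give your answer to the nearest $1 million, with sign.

−$1,292 million

MPC = 1 − MPS = 1 − 0.101 = 0.899.
Spending multiplier = 1/(1 − c(1−t) + m) = 1/(1 − 0.899×0.82 + 0.2) = 1/0.46282 ≈ 2.161.
ΔY = k × ΔG = (−$598 million) / 0.46282 ≈ −$1,292 million.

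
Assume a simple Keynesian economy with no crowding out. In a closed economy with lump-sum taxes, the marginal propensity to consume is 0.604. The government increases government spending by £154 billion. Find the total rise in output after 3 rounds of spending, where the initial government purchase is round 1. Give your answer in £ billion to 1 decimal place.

Round 1 adds ΔG = £154 billion; each later round is MPC = 0.604 times the previous.
After 3 rounds: 154 + 93.016 + 56.181664 = ΔG·(1 − c^3)/(1 − c) = 154 × (1 − 0.220348864)/0.396 ≈ £303.2 billion.

£303.2 billion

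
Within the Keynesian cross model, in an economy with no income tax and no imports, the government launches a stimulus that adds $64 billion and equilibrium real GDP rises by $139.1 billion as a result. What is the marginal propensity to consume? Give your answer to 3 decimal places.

Implied spending multiplier k = ΔY/ΔG = 139.1/64 ≈ 2.1734.
Since k = 1/(1 − MPC), MPC = 1 − 1/k = 1 − ΔG/ΔY = 1 − 64/139.1 ≈ 0.540.

0.540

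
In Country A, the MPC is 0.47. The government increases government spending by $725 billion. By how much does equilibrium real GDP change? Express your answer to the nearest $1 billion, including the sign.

+$1,368 billion

Government-spending multiplier = 1/(1 − MPC) = 1/(1 − 0.47) = 1/0.53 ≈ 1.887.
ΔY = k × ΔG = (+$725 billion) / 0.53 ≈ +$1,368 billion.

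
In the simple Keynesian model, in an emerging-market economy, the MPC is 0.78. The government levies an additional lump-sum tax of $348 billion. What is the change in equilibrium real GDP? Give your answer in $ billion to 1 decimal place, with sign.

A lump-sum tax change of +$348 billion shifts disposable income by −$348 billion; first-round consumption changes by −c × ΔT = −0.78 × (+$348 billion) = −$271.44 billion.
Expenditure multiplier = 1/(1 − MPC) = 1/(1 − 0.78) = 1/0.22 ≈ 4.545.
The tax multiplier is −c × k ≈ −3.545, so ΔY = k × (−c·ΔT) = (−$271.44 billion) / 0.22 ≈ −$1,233.8 billion.

−$1,233.8 billion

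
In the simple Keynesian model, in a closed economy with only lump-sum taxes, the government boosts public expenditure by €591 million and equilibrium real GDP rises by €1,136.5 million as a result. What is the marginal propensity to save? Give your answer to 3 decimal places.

0.520

Implied spending multiplier k = ΔY/ΔG = 1,136.5/591 ≈ 1.923.
Since k = 1/(1 − MPC), MPC = 1 − 1/k = 1 − ΔG/ΔY = 1 − 591/1,136.5 ≈ 0.480.
MPS = 1 − MPC = 0.520.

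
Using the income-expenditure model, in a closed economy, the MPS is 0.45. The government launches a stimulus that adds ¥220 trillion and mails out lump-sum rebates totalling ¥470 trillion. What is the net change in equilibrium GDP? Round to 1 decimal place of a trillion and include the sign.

MPC = 1 − MPS = 1 − 0.45 = 0.55.
Expenditure multiplier = 1/(1 − MPC) = 1/(1 − 0.55) = 1/0.45 ≈ 2.222.
ΔG contributes k·ΔG = (+¥220 trillion) / 0.45 ≈ +¥488.9 trillion.
ΔT of −¥470 trillion changes first-round spending by −c·ΔT = +¥258.5 trillion, contributing k·(−c·ΔT) = (+¥258.5 trillion) / 0.45 ≈ +¥574.4 trillion.
Net ΔY = k(ΔG − c·ΔT) = (+¥478.5 trillion) / 0.45 ≈ +¥1,063.3 trillion.

+¥1,063.3 trillion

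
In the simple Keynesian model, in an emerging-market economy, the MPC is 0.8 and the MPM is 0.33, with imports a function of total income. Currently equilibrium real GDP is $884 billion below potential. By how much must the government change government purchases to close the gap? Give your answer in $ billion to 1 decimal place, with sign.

+$468.5 billion

Spending multiplier = 1/(1 − c + m) = 1/(1 − 0.8 + 0.33) = 1/0.53 ≈ 1.887.
Need ΔY = +$884 billion, so ΔG = ΔY/k = (+$884 billion) × 0.53 ≈ +$468.5 billion.
The government should increase government purchases by $468.5 billion.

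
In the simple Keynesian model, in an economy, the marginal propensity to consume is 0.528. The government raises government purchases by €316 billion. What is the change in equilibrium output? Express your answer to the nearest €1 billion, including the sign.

Expenditure multiplier = 1/(1 − MPC) = 1/(1 − 0.528) = 1/0.472 ≈ 2.119.
ΔY = k × ΔG = (+€316 billion) / 0.472 ≈ +€669 billion.

+€669 billion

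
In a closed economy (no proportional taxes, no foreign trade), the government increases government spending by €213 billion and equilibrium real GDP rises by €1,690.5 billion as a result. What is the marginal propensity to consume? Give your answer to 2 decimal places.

Implied spending multiplier k = ΔY/ΔG = 1,690.5/213 ≈ 7.9366.
Since k = 1/(1 − MPC), MPC = 1 − 1/k = 1 − ΔG/ΔY = 1 − 213/1,690.5 ≈ 0.87.

0.87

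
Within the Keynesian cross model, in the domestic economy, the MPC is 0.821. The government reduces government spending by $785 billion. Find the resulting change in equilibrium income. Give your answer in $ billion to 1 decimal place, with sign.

−$4,385.5 billion

Expenditure multiplier = 1/(1 − MPC) = 1/(1 − 0.821) = 1/0.179 ≈ 5.587.
ΔY = k × ΔG = (−$785 billion) / 0.179 ≈ −$4,385.5 billion.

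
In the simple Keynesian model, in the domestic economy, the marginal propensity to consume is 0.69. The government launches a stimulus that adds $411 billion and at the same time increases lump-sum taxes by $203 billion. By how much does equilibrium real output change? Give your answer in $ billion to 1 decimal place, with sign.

Expenditure multiplier = 1/(1 − MPC) = 1/(1 − 0.69) = 1/0.31 ≈ 3.226.
ΔG contributes k·ΔG = (+$411 billion) / 0.31 ≈ +$1,325.8 billion.
ΔT of +$203 billion changes first-round spending by −c·ΔT = −$140.07 billion, contributing k·(−c·ΔT) = (−$140.07 billion) / 0.31 ≈ −$451.8 billion.
Net ΔY = k(ΔG − c·ΔT) = (+$270.93 billion) / 0.31 ≈ +$874 billion.

+$874.0 billion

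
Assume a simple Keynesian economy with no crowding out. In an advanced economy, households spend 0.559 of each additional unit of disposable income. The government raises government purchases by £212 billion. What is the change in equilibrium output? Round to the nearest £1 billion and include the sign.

+£481 billion

Expenditure multiplier = 1/(1 − MPC) = 1/(1 − 0.559) = 1/0.441 ≈ 2.268.
ΔY = k × ΔG = (+£212 billion) / 0.441 ≈ +£481 billion.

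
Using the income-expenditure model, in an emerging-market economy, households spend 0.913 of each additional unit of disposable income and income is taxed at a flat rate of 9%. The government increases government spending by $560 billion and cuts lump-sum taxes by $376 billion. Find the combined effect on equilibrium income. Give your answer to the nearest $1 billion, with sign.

+$5,340 billion

Expenditure multiplier = 1/(1 − c(1−t)) = 1/(1 − 0.913×0.91) = 1/0.16917 ≈ 5.911.
ΔG contributes k·ΔG = (+$560 billion) / 0.16917 ≈ +$3,310.3 billion.
ΔT of −$376 billion changes first-round spending by −c·ΔT = +$343.288 billion, contributing k·(−c·ΔT) = (+$343.288 billion) / 0.16917 ≈ +$2,029.2 billion.
Net ΔY = k(ΔG − c·ΔT) = (+$903.288 billion) / 0.16917 ≈ +$5,340 billion.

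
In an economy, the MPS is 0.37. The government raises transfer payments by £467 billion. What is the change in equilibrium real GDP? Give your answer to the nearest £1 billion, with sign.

MPC = 1 − MPS = 1 − 0.37 = 0.63.
The transfer change shifts disposable income by +£467 billion, so first-round consumption changes by c·ΔTR = 0.63 × (+£467 billion) = +£294.21 billion.
Expenditure multiplier = 1/(1 − MPC) = 1/(1 − 0.63) = 1/0.37 ≈ 2.703.
The transfer multiplier is c × k ≈ 1.703, so ΔY = k × (c·ΔTR) = (+£294.21 billion) / 0.37 ≈ +£795 billion.

+£795 billion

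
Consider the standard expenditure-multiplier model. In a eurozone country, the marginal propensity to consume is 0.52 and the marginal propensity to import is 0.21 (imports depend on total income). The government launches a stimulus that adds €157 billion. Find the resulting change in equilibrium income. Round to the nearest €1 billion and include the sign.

+€228 billion

Government-spending multiplier = 1/(1 − c + m) = 1/(1 − 0.52 + 0.21) = 1/0.69 ≈ 1.449.
ΔY = k × ΔG = (+€157 billion) / 0.69 ≈ +€228 billion.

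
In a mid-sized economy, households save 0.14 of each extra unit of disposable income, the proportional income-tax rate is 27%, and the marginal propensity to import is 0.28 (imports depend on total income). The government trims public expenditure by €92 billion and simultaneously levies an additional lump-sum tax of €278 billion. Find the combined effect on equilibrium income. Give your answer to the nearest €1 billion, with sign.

−€508 billion

MPC = 1 − MPS = 1 − 0.14 = 0.86.
Expenditure multiplier = 1/(1 − c(1−t) + m) = 1/(1 − 0.86×0.73 + 0.28) = 1/0.6522 ≈ 1.533.
ΔG contributes k·ΔG = (−€92 billion) / 0.6522 ≈ −€141.1 billion.
ΔT of +€278 billion changes first-round spending by −c·ΔT = −€239.08 billion, contributing k·(−c·ΔT) = (−€239.08 billion) / 0.6522 ≈ −€366.6 billion.
Net ΔY = k(ΔG − c·ΔT) = (−€331.08 billion) / 0.6522 ≈ −€508 billion.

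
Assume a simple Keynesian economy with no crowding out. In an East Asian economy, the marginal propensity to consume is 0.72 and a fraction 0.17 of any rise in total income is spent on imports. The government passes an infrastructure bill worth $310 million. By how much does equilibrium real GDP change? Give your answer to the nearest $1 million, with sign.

Spending multiplier = 1/(1 − c + m) = 1/(1 − 0.72 + 0.17) = 1/0.45 ≈ 2.222.
ΔY = k × ΔG = (+$310 million) / 0.45 ≈ +$689 million.

+$689 million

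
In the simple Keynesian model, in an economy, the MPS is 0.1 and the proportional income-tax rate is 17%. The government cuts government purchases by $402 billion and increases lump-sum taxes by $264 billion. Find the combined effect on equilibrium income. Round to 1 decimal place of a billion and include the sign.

MPC = 1 − MPS = 1 − 0.1 = 0.9.
Expenditure multiplier = 1/(1 − c(1−t)) = 1/(1 − 0.9×0.83) = 1/0.253 ≈ 3.953.
ΔG contributes k·ΔG = (−$402 billion) / 0.253 ≈ −$1,588.9 billion.
ΔT of +$264 billion changes first-round spending by −c·ΔT = −$237.6 billion, contributing k·(−c·ΔT) = (−$237.6 billion) / 0.253 ≈ −$939.1 billion.
Net ΔY = k(ΔG − c·ΔT) = (−$639.6 billion) / 0.253 ≈ −$2,528.1 billion.

−$2,528.1 billion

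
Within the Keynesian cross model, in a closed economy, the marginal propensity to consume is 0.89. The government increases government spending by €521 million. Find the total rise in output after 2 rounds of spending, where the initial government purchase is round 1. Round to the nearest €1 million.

Round 1 adds ΔG = €521 million; each later round is MPC = 0.89 times the previous.
After 2 rounds: 521 + 463.69 = ΔG·(1 − c^2)/(1 − c) = 521 × (1 − 0.7921)/0.11 ≈ €985 million.

€985 million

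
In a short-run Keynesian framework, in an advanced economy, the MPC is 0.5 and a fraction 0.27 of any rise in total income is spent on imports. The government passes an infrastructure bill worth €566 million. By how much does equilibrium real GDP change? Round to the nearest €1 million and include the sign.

Government-spending multiplier = 1/(1 − c + m) = 1/(1 − 0.5 + 0.27) = 1/0.77 ≈ 1.299.
ΔY = k × ΔG = (+€566 million) / 0.77 ≈ +€735 million.

+€735 million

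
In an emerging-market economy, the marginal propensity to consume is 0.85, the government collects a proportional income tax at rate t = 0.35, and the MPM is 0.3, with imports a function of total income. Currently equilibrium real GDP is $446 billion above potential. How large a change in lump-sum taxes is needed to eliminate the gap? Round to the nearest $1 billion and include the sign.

+$392 billion

Spending multiplier = 1/(1 − c(1−t) + m) = 1/(1 − 0.85×0.65 + 0.3) = 1/0.7475 ≈ 1.338.
Tax multiplier = −c·k = −0.85/0.7475 ≈ −1.137. Need ΔY = −$446 billion, so ΔT = ΔY/(−c·k) = −(−$446 billion) × 0.7475 / 0.85 ≈ +$392 billion.
The government should raise lump-sum taxes by $392 billion.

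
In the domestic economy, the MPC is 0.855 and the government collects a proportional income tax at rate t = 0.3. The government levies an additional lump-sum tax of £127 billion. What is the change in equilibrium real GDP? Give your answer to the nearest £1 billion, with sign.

−£270 billion

A lump-sum tax change of +£127 billion shifts disposable income by −£127 billion; first-round consumption changes by −c × ΔT = −0.855 × (+£127 billion) = −£108.585 billion.
Expenditure multiplier = 1/(1 − c(1−t)) = 1/(1 − 0.855×0.7) = 1/0.4015 ≈ 2.491.
The tax multiplier is −c × k ≈ −2.13, so ΔY = k × (−c·ΔT) = (−£108.585 billion) / 0.4015 ≈ −£270 billion.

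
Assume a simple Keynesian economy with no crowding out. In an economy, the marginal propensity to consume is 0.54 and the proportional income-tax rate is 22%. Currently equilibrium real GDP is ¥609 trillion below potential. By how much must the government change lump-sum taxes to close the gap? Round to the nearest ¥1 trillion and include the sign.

Spending multiplier = 1/(1 − c(1−t)) = 1/(1 − 0.54×0.78) = 1/0.5788 ≈ 1.728.
Tax multiplier = −c·k = −0.54/0.5788 ≈ −0.933. Need ΔY = +¥609 trillion, so ΔT = ΔY/(−c·k) = −(+¥609 trillion) × 0.5788 / 0.54 ≈ −¥653 trillion.
The government should cut lump-sum taxes by ¥653 trillion.

−¥653 trillion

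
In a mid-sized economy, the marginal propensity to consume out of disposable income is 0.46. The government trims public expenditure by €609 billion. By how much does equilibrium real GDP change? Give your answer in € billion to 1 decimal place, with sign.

Spending multiplier = 1/(1 − MPC) = 1/(1 − 0.46) = 1/0.54 ≈ 1.852.
ΔY = k × ΔG = (−€609 billion) / 0.54 ≈ −€1,127.8 billion.

−€1,127.8 billion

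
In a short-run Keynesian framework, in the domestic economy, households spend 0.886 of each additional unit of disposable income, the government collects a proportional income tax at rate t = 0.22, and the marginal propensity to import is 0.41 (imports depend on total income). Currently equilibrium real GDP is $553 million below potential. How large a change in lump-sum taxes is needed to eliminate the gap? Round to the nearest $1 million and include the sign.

−$449 million

Spending multiplier = 1/(1 − c(1−t) + m) = 1/(1 − 0.886×0.78 + 0.41) = 1/0.71892 ≈ 1.391.
Tax multiplier = −c·k = −0.886/0.71892 ≈ −1.232. Need ΔY = +$553 million, so ΔT = ΔY/(−c·k) = −(+$553 million) × 0.71892 / 0.886 ≈ −$449 million.
The government should cut lump-sum taxes by $449 million.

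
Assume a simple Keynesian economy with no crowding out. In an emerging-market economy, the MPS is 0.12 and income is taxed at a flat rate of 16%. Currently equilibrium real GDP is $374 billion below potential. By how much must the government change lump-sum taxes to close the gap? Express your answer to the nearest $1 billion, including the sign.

MPC = 1 − MPS = 1 − 0.12 = 0.88.
Spending multiplier = 1/(1 − c(1−t)) = 1/(1 − 0.88×0.84) = 1/0.2608 ≈ 3.834.
Tax multiplier = −c·k = −0.88/0.2608 ≈ −3.374. Need ΔY = +$374 billion, so ΔT = ΔY/(−c·k) = −(+$374 billion) × 0.2608 / 0.88 ≈ −$111 billion.
The government should cut lump-sum taxes by $111 billion.

−$111 billion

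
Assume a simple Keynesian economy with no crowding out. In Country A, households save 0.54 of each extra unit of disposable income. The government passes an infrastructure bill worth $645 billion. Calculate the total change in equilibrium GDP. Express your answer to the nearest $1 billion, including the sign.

MPC = 1 − MPS = 1 − 0.54 = 0.46.
Government-spending multiplier = 1/(1 − MPC) = 1/(1 − 0.46) = 1/0.54 ≈ 1.852.
ΔY = k × ΔG = (+$645 billion) / 0.54 ≈ +$1,194 billion.

+$1,194 billion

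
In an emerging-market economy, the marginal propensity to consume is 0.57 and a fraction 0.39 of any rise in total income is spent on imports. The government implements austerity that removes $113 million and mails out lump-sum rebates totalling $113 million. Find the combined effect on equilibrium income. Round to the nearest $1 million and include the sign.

Expenditure multiplier = 1/(1 − c + m) = 1/(1 − 0.57 + 0.39) = 1/0.82 ≈ 1.22.
ΔG contributes k·ΔG = (−$113 million) / 0.82 ≈ −$137.8 million.
ΔT of −$113 million changes first-round spending by −c·ΔT = +$64.41 million, contributing k·(−c·ΔT) = (+$64.41 million) / 0.82 ≈ +$78.5 million.
Net ΔY = k(ΔG − c·ΔT) = (−$48.59 million) / 0.82 ≈ −$59 million.

−$59 million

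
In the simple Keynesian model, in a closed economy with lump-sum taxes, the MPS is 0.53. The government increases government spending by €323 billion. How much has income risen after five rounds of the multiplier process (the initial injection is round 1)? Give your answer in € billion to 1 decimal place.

€595.5 billion

MPC = 1 − MPS = 1 − 0.53 = 0.47.
Round 1 adds ΔG = €323 billion; each later round is MPC = 0.47 times the previous.
After 5 rounds: 323 + 151.81 + 71.3507 + 33.534829 + 15.76136963 = ΔG·(1 − c^5)/(1 − c) = 323 × (1 − 0.0229345007)/0.53 ≈ €595.5 billion.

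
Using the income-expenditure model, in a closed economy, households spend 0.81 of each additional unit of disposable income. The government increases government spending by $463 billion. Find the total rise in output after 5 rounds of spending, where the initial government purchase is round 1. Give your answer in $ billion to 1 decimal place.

$1,587.2 billion

Round 1 adds ΔG = $463 billion; each later round is MPC = 0.81 times the previous.
After 5 rounds: 463 + 375.03 + 303.7743 + 246.057183 + 199.30631823 = ΔG·(1 − c^5)/(1 − c) = 463 × (1 − 0.3486784401)/0.19 ≈ $1,587.2 billion.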